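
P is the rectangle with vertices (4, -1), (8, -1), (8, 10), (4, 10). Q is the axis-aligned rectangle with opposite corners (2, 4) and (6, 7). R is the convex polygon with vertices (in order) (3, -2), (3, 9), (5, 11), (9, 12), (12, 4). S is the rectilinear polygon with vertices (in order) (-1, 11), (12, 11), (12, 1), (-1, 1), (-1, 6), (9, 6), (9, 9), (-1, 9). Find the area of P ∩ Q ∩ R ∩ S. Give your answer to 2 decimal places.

4.00

The intersection is the polygon with vertices (6,4), (4,4), (4,6), (6,6).
By the shoelace formula its area is 4.00.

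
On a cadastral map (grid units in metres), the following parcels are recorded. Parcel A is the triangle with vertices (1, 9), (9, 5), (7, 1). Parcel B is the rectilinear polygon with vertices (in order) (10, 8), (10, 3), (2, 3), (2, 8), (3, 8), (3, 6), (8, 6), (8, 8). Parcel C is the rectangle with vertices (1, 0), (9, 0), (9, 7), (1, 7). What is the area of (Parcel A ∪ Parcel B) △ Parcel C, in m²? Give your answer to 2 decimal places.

36.21

|Parcel A ∪ Parcel B| = 37.125.
|(Parcel A ∪ Parcel B) ∩ Parcel C| = 28.4583.
|(Parcel A ∪ Parcel B) △ Parcel C| = 37.125 + 56 − 56.9167 = 36.21.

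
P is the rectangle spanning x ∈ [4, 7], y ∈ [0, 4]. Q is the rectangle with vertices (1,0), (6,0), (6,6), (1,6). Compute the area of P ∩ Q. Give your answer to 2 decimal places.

8.00

|P∩Q|: x∈[4,6], y∈[0,4] → 2·4 = 8.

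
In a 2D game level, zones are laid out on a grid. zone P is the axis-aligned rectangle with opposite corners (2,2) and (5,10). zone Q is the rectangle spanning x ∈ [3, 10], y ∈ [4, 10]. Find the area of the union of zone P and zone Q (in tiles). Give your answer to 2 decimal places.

54.00

By inclusion–exclusion:
Individual areas: |zone P| = 24, |zone Q| = 42.
|zone P∩zone Q|: x∈[3,5], y∈[4,10] → 2·6 = 12.
|zone P ∪ zone Q| = 66 − 12 = 54.00.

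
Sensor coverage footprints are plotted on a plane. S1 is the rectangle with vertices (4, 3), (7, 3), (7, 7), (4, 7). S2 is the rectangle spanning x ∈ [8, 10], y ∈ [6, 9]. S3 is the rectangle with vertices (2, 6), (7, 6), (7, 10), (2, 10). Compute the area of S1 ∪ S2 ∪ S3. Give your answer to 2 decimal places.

35.00

By inclusion–exclusion:
Individual areas: |S1| = 12, |S2| = 6, |S3| = 20.
|S1∩S2| = 0 (no overlap).
|S1∩S3|: x∈[4,7], y∈[6,7] → 3·1 = 3.
|S2∩S3| = 0 (no overlap).
|S1∩S2∩S3| = 0.
|S1 ∪ S2 ∪ S3| = 38 − 3 + 0 = 35.00.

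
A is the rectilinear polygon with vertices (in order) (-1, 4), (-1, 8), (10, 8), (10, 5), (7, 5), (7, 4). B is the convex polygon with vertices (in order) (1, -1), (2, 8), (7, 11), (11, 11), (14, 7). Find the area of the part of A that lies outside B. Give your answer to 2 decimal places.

|A| = 41, |A∩B| = 29.8889.
|A ∖ B| = |A| − |A∩B| = 41 − 29.8889 = 11.11.

11.11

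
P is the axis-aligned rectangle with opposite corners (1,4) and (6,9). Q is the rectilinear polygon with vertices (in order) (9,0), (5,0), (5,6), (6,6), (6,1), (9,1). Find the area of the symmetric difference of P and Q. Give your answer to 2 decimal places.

|P| = 25, |Q| = 9, |P∩Q| = 2.
|P △ Q| = |P| + |Q| − 2·|P∩Q| = 25 + 9 − 4 = 30.00.

30.00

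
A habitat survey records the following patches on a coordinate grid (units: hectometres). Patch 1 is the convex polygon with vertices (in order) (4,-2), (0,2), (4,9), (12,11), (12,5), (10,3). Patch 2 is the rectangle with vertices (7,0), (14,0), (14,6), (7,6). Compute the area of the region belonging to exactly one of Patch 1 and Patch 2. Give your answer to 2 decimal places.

99.50

|Patch 1| = 91, |Patch 2| = 42, |Patch 1∩Patch 2| = 16.75.
|Patch 1 △ Patch 2| = |Patch 1| + |Patch 2| − 2·|Patch 1∩Patch 2| = 91 + 42 − 33.5 = 99.50.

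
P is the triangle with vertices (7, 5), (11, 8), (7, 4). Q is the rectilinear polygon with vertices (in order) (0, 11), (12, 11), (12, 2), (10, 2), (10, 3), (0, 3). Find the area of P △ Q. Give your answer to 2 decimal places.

96.00

|P| = 2, |Q| = 98, |P∩Q| = 2.
|P △ Q| = |P| + |Q| − 2·|P∩Q| = 2 + 98 − 4 = 96.00.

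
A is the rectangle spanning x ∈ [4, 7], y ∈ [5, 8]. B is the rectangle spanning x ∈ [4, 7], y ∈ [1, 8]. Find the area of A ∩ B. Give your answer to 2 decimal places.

9.00

|A∩B|: x∈[4,7], y∈[5,8] → 3·3 = 9.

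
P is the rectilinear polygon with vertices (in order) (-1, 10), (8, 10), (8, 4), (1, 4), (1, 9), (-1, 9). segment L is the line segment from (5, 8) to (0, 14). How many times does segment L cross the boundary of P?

1

The segment meets the boundary at (3.333,10).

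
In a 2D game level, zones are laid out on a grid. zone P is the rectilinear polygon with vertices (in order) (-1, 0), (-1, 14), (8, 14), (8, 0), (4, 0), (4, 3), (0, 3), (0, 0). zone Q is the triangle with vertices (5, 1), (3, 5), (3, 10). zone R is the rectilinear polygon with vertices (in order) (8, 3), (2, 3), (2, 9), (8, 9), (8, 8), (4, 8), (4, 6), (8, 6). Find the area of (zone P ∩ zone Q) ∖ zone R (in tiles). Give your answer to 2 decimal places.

|zone P ∩ zone Q| = 5.
|(zone P ∩ zone Q) ∩ zone R| = 4.3333.
|(zone P ∩ zone Q) ∖ zone R| = 5 − 4.3333 = 0.67.

0.67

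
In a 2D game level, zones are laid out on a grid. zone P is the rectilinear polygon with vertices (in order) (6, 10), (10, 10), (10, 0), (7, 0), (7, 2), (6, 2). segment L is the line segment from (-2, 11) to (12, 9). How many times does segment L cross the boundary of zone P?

The segment meets the boundary at (10,9.286), (6,9.857).

2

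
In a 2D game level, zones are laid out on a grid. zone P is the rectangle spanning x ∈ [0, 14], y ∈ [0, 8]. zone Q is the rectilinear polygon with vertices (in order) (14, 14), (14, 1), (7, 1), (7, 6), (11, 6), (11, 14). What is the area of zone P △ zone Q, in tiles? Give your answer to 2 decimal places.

89.00

|zone P| = 112, |zone Q| = 59, |zone P∩zone Q| = 41.
|zone P △ zone Q| = |zone P| + |zone Q| − 2·|zone P∩zone Q| = 112 + 59 − 82 = 89.00.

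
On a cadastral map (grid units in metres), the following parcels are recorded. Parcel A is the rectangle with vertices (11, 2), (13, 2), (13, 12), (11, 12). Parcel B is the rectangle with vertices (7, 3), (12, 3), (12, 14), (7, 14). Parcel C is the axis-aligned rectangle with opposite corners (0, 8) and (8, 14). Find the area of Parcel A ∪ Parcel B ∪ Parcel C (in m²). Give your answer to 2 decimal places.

108.00

By inclusion–exclusion:
Individual areas: |Parcel A| = 20, |Parcel B| = 55, |Parcel C| = 48.
|Parcel A∩Parcel B|: x∈[11,12], y∈[3,12] → 1·9 = 9.
|Parcel A∩Parcel C| = 0 (no overlap).
|Parcel B∩Parcel C|: x∈[7,8], y∈[8,14] → 1·6 = 6.
|Parcel A∩Parcel B∩Parcel C| = 0.
|Parcel A ∪ Parcel B ∪ Parcel C| = 123 − 15 + 0 = 108.00.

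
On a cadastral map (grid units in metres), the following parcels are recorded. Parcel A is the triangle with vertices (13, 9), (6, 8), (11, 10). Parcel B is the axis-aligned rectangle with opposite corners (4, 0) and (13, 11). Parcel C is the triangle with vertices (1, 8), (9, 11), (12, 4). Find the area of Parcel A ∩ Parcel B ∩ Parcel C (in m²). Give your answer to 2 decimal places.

The intersection is the polygon with vertices (9.659,9.463), (10.039,8.577), (6,8).
By the shoelace formula its area is 1.90.

1.90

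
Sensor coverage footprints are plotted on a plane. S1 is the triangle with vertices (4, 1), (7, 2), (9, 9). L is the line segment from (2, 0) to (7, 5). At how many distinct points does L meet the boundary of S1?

The segment meets the boundary at (5.667,3.667).

1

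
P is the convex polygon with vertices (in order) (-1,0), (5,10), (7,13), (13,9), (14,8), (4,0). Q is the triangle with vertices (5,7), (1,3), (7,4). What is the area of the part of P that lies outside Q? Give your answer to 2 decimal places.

77.50

|P| = 87.5, |P∩Q| = 10.
|P ∖ Q| = |P| − |P∩Q| = 87.5 − 10 = 77.50.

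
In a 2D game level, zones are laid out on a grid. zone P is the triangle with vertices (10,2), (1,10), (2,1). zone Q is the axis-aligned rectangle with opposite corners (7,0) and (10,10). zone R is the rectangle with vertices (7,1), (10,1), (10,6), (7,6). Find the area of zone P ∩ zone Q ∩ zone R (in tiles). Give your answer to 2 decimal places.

The intersection is the polygon with vertices (7,1.625), (7,4.667), (10,2).
By the shoelace formula its area is 4.56.

4.56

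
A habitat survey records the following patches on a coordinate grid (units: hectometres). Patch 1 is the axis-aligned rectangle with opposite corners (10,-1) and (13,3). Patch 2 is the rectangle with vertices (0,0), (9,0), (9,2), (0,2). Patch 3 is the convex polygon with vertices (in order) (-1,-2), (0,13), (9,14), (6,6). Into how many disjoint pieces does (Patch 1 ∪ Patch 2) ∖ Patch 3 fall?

(Patch 1 ∪ Patch 2) ∖ Patch 3 splits into 2 disjoint pieces (area 12, area 14.75).

2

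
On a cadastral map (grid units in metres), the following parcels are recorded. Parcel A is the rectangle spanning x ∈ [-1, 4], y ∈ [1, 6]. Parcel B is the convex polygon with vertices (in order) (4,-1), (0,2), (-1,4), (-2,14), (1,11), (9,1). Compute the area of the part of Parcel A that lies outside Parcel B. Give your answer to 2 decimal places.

2.67

|Parcel A| = 25, |Parcel A∩Parcel B| = 22.3333.
|Parcel A ∖ Parcel B| = |Parcel A| − |Parcel A∩Parcel B| = 25 − 22.3333 = 2.67.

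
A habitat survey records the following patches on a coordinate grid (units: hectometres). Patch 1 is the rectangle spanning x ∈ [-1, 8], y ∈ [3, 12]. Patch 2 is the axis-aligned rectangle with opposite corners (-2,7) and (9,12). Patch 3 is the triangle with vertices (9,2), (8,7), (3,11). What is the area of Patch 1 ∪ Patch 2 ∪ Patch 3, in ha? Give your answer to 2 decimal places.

92.75

By inclusion–exclusion:
Individual areas: |Patch 1| = 81, |Patch 2| = 55, |Patch 3| = 10.5.
|Patch 1∩Patch 2|: x∈[-1,8], y∈[7,12] → 9·5 = 45.
|Patch 1∩Patch 3| = 8.75.
|Patch 2∩Patch 3| = 4.6667.
|Patch 1∩Patch 2∩Patch 3| = 4.6667.
|Patch 1 ∪ Patch 2 ∪ Patch 3| = 146.5 − 58.4167 + 4.6667 = 92.75.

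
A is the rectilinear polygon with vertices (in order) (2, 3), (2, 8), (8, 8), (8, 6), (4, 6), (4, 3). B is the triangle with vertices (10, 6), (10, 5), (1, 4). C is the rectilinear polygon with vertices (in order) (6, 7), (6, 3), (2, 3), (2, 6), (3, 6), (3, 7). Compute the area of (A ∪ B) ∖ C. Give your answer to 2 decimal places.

12.17

|A ∪ B| = 22.0556.
|(A ∪ B) ∩ C| = 9.8889.
|(A ∪ B) ∖ C| = 22.0556 − 9.8889 = 12.17.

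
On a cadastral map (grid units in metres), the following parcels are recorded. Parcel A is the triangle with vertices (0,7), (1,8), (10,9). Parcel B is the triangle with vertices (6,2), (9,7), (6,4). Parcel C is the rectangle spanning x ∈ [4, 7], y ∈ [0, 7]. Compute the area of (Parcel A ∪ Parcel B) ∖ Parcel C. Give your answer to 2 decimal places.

|Parcel A ∪ Parcel B| = 7.
|(Parcel A ∪ Parcel B) ∩ Parcel C| = 1.6667.
|(Parcel A ∪ Parcel B) ∖ Parcel C| = 7 − 1.6667 = 5.33.

5.33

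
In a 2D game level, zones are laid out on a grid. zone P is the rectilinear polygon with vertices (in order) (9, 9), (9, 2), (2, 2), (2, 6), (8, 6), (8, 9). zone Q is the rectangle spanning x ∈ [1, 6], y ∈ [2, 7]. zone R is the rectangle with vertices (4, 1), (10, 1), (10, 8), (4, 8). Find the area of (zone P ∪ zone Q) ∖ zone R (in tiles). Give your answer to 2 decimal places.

16.00

|zone P ∪ zone Q| = 40.
|(zone P ∪ zone Q) ∩ zone R| = 24.
|(zone P ∪ zone Q) ∖ zone R| = 40 − 24 = 16.00.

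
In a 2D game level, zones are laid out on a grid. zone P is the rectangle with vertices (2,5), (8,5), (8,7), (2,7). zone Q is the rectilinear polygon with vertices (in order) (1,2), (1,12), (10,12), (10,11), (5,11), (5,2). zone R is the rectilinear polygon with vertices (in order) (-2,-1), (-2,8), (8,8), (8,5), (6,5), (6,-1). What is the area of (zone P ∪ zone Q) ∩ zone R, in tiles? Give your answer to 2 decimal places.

30.00

|zone P ∪ zone Q| = 51.
|(zone P ∪ zone Q) ∩ zone R| = 30.00.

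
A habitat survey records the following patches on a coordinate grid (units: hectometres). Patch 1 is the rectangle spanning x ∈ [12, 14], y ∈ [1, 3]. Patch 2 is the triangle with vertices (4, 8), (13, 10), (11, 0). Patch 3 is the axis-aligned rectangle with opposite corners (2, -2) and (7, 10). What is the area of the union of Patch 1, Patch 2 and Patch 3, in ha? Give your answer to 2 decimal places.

By inclusion–exclusion:
Individual areas: |Patch 1| = 4, |Patch 2| = 43, |Patch 3| = 60.
|Patch 1∩Patch 2| = 0.
|Patch 1∩Patch 3| = 0 (no overlap).
|Patch 2∩Patch 3| = 6.1429.
|Patch 1∩Patch 2∩Patch 3| = 0.
|Patch 1 ∪ Patch 2 ∪ Patch 3| = 107 − 6.1429 + 0 = 100.86.

100.86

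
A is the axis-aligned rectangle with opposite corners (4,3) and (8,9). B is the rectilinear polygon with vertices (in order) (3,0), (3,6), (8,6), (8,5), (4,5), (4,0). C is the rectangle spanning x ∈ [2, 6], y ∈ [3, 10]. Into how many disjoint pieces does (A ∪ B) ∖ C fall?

2

(A ∪ B) ∖ C splits into 2 disjoint pieces (area 12, area 3).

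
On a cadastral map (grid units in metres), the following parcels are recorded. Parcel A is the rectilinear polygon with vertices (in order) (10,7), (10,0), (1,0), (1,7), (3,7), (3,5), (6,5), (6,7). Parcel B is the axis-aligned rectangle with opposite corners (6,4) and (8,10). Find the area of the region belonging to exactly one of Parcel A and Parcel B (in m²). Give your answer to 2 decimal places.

|Parcel A| = 57, |Parcel B| = 12, |Parcel A∩Parcel B| = 6.
|Parcel A △ Parcel B| = |Parcel A| + |Parcel B| − 2·|Parcel A∩Parcel B| = 57 + 12 − 12 = 57.00.

57.00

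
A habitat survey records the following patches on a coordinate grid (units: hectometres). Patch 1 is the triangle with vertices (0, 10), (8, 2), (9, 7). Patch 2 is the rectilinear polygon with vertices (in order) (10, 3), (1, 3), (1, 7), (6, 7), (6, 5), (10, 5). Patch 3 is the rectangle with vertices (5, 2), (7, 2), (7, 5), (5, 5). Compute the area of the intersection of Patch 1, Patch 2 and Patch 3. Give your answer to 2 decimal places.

The intersection is the polygon with vertices (7,5), (7,3), (5,5), (6,5).
By the shoelace formula its area is 2.00.

2.00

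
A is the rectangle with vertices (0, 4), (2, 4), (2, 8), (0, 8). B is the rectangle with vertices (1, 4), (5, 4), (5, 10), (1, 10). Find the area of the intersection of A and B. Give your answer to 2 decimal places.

4.00

|A∩B|: x∈[1,2], y∈[4,8] → 1·4 = 4.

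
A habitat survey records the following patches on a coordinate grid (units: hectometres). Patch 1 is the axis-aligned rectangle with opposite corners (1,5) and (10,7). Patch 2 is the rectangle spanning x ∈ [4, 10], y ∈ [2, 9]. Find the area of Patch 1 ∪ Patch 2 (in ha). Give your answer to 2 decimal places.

By inclusion–exclusion:
Individual areas: |Patch 1| = 18, |Patch 2| = 42.
|Patch 1∩Patch 2|: x∈[4,10], y∈[5,7] → 6·2 = 12.
|Patch 1 ∪ Patch 2| = 60 − 12 = 48.00.

48.00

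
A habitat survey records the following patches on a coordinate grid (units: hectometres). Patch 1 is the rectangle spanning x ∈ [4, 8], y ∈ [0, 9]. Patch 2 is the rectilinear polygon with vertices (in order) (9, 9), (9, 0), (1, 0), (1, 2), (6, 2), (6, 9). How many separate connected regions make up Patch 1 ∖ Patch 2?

Patch 1 ∖ Patch 2 is a single connected region.

1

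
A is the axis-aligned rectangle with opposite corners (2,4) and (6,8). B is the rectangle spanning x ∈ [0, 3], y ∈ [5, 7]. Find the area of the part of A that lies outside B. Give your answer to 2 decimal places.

14.00

|A∩B|: x∈[2,3], y∈[5,7] → 1·2 = 2.
|A| = 16.
|A ∖ B| = |A| − |A∩B| = 16 − 2 = 14.00.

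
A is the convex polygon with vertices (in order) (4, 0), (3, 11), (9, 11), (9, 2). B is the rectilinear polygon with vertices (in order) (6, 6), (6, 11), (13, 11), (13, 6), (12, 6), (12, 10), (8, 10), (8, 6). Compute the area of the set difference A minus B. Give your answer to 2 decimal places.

44.50

|A| = 55.5, |A∩B| = 11.
|A ∖ B| = |A| − |A∩B| = 55.5 − 11 = 44.50.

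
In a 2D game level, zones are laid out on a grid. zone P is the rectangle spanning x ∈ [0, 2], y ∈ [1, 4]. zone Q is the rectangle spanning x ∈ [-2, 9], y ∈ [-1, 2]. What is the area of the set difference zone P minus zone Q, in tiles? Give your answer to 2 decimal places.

4.00

|zone P∩zone Q|: x∈[0,2], y∈[1,2] → 2·1 = 2.
|zone P| = 6.
|zone P ∖ zone Q| = |zone P| − |zone P∩zone Q| = 6 − 2 = 4.00.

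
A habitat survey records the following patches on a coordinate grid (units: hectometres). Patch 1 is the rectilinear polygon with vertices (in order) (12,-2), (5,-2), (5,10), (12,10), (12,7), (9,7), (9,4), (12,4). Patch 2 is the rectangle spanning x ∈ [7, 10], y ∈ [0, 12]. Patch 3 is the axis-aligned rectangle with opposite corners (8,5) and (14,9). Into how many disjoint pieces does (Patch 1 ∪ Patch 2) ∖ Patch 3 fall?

(Patch 1 ∪ Patch 2) ∖ Patch 3 is a single connected region.

1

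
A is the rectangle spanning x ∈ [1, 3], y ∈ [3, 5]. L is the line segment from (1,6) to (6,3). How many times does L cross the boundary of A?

The segment meets the boundary at (3,4.8), (2.667,5).

2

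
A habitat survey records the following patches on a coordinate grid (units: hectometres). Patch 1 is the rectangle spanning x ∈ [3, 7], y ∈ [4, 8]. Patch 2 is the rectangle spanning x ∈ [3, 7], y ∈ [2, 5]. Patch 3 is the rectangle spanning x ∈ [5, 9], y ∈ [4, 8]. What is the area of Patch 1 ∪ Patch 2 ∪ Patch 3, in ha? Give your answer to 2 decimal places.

By inclusion–exclusion:
Individual areas: |Patch 1| = 16, |Patch 2| = 12, |Patch 3| = 16.
|Patch 1∩Patch 2|: x∈[3,7], y∈[4,5] → 4·1 = 4.
|Patch 1∩Patch 3|: x∈[5,7], y∈[4,8] → 2·4 = 8.
|Patch 2∩Patch 3|: x∈[5,7], y∈[4,5] → 2·1 = 2.
|Patch 1∩Patch 2∩Patch 3| = 2.
|Patch 1 ∪ Patch 2 ∪ Patch 3| = 44 − 14 + 2 = 32.00.

32.00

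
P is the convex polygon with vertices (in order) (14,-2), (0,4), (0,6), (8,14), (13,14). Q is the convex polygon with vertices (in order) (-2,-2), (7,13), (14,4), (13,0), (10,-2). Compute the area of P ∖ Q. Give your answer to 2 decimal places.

49.87

|P| = 142, |P∩Q| = 92.1273.
|P ∖ Q| = |P| − |P∩Q| = 142 − 92.1273 = 49.87.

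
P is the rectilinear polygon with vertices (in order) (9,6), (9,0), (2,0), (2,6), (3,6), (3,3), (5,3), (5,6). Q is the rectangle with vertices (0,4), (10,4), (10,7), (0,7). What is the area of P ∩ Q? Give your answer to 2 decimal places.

10.00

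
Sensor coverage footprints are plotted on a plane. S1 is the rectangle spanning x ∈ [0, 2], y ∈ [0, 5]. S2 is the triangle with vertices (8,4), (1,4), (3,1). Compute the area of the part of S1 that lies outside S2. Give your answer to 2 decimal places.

|S1| = 10, |S1∩S2| = 0.75.
|S1 ∖ S2| = |S1| − |S1∩S2| = 10 − 0.75 = 9.25.

9.25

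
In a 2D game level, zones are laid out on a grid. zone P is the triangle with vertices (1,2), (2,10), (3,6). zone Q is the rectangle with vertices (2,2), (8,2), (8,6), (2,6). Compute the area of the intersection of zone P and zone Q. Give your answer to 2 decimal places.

1.00

The intersection is the polygon with vertices (2,4), (2,6), (3,6).
By the shoelace formula its area is 1.00.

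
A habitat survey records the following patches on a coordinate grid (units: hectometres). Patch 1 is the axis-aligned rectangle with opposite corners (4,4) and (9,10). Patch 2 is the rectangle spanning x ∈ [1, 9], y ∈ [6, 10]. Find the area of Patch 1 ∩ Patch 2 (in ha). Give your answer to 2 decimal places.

|Patch 1∩Patch 2|: x∈[4,9], y∈[6,10] → 5·4 = 20.

20.00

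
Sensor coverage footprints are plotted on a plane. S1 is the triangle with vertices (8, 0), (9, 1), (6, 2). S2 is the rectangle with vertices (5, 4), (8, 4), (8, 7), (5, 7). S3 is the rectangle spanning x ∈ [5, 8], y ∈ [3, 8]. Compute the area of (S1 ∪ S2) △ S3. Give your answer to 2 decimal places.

8.00

|S1 ∪ S2| = 11.
|(S1 ∪ S2) ∩ S3| = 9.
|(S1 ∪ S2) △ S3| = 11 + 15 − 18 = 8.00.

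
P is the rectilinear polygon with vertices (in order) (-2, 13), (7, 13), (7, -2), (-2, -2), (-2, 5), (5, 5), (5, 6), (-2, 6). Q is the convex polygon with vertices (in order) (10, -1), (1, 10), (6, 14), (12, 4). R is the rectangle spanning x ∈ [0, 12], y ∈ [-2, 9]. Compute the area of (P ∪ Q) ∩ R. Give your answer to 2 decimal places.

|P ∪ Q| = 164.5816.
|(P ∪ Q) ∩ R| = 104.32.

104.32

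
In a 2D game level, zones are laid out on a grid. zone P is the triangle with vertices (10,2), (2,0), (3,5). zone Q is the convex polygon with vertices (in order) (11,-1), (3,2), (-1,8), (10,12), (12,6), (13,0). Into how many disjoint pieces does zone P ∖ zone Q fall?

1

zone P ∖ zone Q is a single connected region.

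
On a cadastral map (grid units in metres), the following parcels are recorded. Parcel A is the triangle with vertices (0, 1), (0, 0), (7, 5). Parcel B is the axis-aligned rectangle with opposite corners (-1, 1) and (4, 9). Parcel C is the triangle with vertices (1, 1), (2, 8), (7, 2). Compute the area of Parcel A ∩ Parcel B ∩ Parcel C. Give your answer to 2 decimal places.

The intersection is the polygon with vertices (4,3.286), (4,2.857), (1.522,1.087), (1,1), (1.089,1.622).
By the shoelace formula its area is 1.83.

1.83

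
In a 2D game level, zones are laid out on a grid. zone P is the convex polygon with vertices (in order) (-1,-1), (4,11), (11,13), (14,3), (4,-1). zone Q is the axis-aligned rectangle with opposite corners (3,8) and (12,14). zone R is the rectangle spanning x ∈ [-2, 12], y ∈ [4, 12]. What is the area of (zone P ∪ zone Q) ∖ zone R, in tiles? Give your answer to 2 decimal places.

72.46

|zone P ∪ zone Q| = 148.8667.
|(zone P ∪ zone Q) ∩ zone R| = 76.4083.
|(zone P ∪ zone Q) ∖ zone R| = 148.8667 − 76.4083 = 72.46.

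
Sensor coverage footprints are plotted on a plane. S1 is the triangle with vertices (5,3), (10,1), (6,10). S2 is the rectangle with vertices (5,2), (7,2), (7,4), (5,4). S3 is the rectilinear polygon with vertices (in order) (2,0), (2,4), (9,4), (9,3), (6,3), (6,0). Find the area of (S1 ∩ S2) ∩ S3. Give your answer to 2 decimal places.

The region (S1 ∩ S2) ∩ S3 is the polygon with vertices (5.143,4), (7,4), (7,3), (6,3), (6,2.6), (5,3).
By the shoelace formula its area is 2.13.

2.13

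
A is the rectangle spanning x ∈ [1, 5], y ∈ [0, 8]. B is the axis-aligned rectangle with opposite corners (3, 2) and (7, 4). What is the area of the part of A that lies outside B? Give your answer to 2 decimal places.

28.00

|A∩B|: x∈[3,5], y∈[2,4] → 2·2 = 4.
|A| = 32.
|A ∖ B| = |A| − |A∩B| = 32 − 4 = 28.00.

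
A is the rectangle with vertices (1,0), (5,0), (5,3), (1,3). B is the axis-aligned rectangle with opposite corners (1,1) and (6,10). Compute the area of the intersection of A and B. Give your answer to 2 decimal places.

8.00

|A∩B|: x∈[1,5], y∈[1,3] → 4·2 = 8.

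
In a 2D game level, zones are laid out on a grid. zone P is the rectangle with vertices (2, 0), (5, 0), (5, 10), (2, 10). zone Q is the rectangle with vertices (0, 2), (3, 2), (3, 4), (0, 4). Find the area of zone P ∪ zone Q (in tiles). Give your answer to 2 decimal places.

34.00

By inclusion–exclusion:
Individual areas: |zone P| = 30, |zone Q| = 6.
|zone P∩zone Q|: x∈[2,3], y∈[2,4] → 1·2 = 2.
|zone P ∪ zone Q| = 36 − 2 = 34.00.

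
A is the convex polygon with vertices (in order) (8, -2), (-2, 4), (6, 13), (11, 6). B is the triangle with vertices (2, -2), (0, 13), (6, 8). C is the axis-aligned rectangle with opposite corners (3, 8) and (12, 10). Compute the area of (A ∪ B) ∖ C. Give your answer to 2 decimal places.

|A ∪ B| = 111.5211.
|(A ∪ B) ∩ C| = 11.7143.
|(A ∪ B) ∖ C| = 111.5211 − 11.7143 = 99.81.

99.81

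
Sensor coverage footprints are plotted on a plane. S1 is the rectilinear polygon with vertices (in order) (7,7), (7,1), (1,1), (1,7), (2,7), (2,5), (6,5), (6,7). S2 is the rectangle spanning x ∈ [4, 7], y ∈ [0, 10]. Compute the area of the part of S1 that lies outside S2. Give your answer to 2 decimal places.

14.00

|S1| = 28, |S1∩S2| = 14.
|S1 ∖ S2| = |S1| − |S1∩S2| = 28 − 14 = 14.00.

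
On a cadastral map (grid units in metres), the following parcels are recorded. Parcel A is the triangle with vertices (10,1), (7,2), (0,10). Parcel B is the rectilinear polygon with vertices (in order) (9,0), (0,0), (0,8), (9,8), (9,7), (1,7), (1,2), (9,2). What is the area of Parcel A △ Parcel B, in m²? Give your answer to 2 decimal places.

|Parcel A| = 8.5, |Parcel B| = 32, |Parcel A∩Parcel B| = 1.2514.
|Parcel A △ Parcel B| = |Parcel A| + |Parcel B| − 2·|Parcel A∩Parcel B| = 8.5 + 32 − 2.5028 = 38.00.

38.00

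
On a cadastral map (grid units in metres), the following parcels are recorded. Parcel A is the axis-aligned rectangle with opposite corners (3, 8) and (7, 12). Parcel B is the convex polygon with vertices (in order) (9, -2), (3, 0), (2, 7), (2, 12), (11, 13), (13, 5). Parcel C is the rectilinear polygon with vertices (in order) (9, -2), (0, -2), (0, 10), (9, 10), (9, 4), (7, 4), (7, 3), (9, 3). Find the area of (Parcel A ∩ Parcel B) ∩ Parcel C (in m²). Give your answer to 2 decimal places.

The region (Parcel A ∩ Parcel B) ∩ Parcel C is the polygon with vertices (3,10), (7,10), (7,8), (3,8).
By the shoelace formula its area is 8.00.

8.00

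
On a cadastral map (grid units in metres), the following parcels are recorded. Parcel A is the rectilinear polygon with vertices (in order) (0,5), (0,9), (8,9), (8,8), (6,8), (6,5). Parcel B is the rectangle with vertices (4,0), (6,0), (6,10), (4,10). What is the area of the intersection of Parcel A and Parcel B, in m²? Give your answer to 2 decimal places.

8.00

The intersection is the polygon with vertices (6,9), (6,8), (6,5), (4,5), (4,9).
By the shoelace formula its area is 8.00.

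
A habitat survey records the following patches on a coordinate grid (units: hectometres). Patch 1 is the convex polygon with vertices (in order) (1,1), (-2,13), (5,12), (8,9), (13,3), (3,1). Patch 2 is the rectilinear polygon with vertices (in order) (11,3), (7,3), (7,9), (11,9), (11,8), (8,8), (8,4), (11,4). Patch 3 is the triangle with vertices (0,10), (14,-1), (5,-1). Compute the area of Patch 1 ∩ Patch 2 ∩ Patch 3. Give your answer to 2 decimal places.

The intersection is the polygon with vertices (7,3), (7,4.5), (8.909,3).
By the shoelace formula its area is 1.43.

1.43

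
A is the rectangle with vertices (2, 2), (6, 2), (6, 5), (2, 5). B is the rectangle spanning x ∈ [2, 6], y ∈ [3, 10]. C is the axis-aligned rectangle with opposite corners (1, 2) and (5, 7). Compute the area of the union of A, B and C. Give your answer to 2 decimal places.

By inclusion–exclusion:
Individual areas: |A| = 12, |B| = 28, |C| = 20.
|A∩B|: x∈[2,6], y∈[3,5] → 4·2 = 8.
|A∩C|: x∈[2,5], y∈[2,5] → 3·3 = 9.
|B∩C|: x∈[2,5], y∈[3,7] → 3·4 = 12.
|A∩B∩C| = 6.
|A ∪ B ∪ C| = 60 − 29 + 6 = 37.00.

37.00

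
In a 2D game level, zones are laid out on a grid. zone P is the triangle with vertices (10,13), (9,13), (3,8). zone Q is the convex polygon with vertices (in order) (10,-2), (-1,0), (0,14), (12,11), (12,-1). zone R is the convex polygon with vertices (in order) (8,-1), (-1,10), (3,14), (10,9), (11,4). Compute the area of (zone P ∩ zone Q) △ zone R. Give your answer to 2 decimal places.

|zone P ∩ zone Q| = 1.5705.
|(zone P ∩ zone Q) ∩ zone R| = 0.9692.
|(zone P ∩ zone Q) △ zone R| = 1.5705 + 90 − 1.9385 = 89.63.

89.63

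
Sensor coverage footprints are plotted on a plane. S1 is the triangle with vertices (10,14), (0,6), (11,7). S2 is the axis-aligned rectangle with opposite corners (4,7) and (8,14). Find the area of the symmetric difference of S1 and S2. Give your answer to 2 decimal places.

36.60

|S1| = 39, |S2| = 28, |S1∩S2| = 15.2.
|S1 △ S2| = |S1| + |S2| − 2·|S1∩S2| = 39 + 28 − 30.4 = 36.60.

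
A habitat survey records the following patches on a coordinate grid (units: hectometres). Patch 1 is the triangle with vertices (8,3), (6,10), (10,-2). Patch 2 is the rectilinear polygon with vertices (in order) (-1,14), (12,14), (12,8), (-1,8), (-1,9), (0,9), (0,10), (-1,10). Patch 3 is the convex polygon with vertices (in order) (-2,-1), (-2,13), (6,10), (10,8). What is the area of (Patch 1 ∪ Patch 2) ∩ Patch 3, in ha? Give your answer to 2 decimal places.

26.48

|Patch 1 ∪ Patch 2| = 78.9048.
|(Patch 1 ∪ Patch 2) ∩ Patch 3| = 26.48.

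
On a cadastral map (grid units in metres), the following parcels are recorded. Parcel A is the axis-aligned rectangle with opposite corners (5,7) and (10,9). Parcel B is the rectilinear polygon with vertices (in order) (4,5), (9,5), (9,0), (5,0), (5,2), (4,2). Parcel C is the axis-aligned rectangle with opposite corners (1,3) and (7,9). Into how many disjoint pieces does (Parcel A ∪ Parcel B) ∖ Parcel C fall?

(Parcel A ∪ Parcel B) ∖ Parcel C splits into 2 disjoint pieces (area 6, area 17).

2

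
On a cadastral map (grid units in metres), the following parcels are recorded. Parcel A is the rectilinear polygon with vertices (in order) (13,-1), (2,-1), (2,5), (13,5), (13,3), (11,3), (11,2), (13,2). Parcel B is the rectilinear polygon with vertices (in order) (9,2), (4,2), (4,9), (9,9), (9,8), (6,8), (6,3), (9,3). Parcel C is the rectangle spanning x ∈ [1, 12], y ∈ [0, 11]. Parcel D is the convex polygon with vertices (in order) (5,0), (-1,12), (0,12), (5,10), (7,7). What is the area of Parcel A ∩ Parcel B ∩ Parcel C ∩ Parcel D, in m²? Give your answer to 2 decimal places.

The intersection is the polygon with vertices (4,2), (4,5), (6,5), (6,3.5), (5.571,2).
By the shoelace formula its area is 5.68.

5.68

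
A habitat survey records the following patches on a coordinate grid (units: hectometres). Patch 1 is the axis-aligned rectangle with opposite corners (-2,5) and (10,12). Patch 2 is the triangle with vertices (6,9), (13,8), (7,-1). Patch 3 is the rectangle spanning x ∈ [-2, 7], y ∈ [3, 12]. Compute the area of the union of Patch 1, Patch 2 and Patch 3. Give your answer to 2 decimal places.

121.44

By inclusion–exclusion:
Individual areas: |Patch 1| = 84, |Patch 2| = 34.5, |Patch 3| = 81.
|Patch 1∩Patch 2| = 14.0571.
|Patch 1∩Patch 3|: x∈[-2,7], y∈[5,12] → 9·7 = 63.
|Patch 2∩Patch 3| = 4.1286.
|Patch 1∩Patch 2∩Patch 3| = 3.1286.
|Patch 1 ∪ Patch 2 ∪ Patch 3| = 199.5 − 81.1857 + 3.1286 = 121.44.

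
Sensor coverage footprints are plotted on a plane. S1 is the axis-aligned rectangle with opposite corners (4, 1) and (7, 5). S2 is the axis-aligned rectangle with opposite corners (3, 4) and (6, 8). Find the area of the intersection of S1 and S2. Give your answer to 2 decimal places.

|S1∩S2|: x∈[4,6], y∈[4,5] → 2·1 = 2.

2.00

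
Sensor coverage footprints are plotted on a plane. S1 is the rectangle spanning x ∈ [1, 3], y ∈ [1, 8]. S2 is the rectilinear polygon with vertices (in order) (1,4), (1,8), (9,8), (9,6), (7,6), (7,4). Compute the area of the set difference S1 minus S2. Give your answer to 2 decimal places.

6.00

|S1| = 14, |S1∩S2| = 8.
|S1 ∖ S2| = |S1| − |S1∩S2| = 14 − 8 = 6.00.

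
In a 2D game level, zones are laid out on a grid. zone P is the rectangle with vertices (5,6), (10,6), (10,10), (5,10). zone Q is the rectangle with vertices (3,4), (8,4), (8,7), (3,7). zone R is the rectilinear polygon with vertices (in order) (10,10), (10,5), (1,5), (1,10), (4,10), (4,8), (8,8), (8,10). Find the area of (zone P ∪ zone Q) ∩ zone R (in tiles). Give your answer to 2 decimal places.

|zone P ∪ zone Q| = 32.
|(zone P ∪ zone Q) ∩ zone R| = 21.00.

21.00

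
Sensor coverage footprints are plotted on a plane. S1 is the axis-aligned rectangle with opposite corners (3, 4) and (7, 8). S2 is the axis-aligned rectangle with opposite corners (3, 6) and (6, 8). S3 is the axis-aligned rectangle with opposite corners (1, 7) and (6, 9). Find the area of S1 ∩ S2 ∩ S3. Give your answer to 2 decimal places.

3.00

The intersection is the polygon with vertices (6,7), (3,7), (3,8), (6,8).
By the shoelace formula its area is 3.00.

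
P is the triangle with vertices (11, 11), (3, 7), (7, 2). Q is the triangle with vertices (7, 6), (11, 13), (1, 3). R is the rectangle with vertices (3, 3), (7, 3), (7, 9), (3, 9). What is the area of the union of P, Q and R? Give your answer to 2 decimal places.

41.80

By inclusion–exclusion:
Individual areas: |P| = 28, |Q| = 15, |R| = 24.
|P∩Q| = 9.9175.
|P∩R| = 13.6.
|Q∩R| = 8.
|P∩Q∩R| = 6.3175.
|P ∪ Q ∪ R| = 67 − 31.5175 + 6.3175 = 41.80.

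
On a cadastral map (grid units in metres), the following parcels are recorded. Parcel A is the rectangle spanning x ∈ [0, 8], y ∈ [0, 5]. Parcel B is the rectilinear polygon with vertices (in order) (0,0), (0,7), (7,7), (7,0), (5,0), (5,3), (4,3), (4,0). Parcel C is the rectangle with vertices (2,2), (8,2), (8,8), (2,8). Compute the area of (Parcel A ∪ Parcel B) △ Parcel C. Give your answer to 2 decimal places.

|Parcel A ∪ Parcel B| = 54.
|(Parcel A ∪ Parcel B) ∩ Parcel C| = 28.
|(Parcel A ∪ Parcel B) △ Parcel C| = 54 + 36 − 56 = 34.00.

34.00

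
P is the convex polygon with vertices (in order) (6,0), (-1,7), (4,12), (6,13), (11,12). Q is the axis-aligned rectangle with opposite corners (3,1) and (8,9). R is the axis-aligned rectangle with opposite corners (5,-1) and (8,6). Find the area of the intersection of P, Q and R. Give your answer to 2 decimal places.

The intersection is the polygon with vertices (8,4.8), (6.417,1), (5,1), (5,6), (8,6).
By the shoelace formula its area is 11.99.

11.99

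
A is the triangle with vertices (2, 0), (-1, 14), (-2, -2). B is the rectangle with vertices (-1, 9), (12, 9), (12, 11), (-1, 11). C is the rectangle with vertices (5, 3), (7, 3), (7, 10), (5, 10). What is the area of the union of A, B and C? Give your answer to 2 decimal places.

By inclusion–exclusion:
Individual areas: |A| = 31, |B| = 26, |C| = 14.
|A∩B| = 1.7143.
|A∩C| = 0.
|B∩C|: x∈[5,7], y∈[9,10] → 2·1 = 2.
|A∩B∩C| = 0.
|A ∪ B ∪ C| = 71 − 3.7143 + 0 = 67.29.

67.29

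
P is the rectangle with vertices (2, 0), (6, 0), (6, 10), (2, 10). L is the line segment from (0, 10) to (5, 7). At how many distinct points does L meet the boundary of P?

1

The segment meets the boundary at (2,8.8).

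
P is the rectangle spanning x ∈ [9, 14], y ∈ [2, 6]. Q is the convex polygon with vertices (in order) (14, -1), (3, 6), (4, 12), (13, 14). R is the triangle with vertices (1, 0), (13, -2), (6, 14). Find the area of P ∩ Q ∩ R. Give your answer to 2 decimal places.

The intersection is the polygon with vertices (9.5,6), (11.25,2), (9.286,2), (9,2.182), (9,6).
By the shoelace formula its area is 5.47.

5.47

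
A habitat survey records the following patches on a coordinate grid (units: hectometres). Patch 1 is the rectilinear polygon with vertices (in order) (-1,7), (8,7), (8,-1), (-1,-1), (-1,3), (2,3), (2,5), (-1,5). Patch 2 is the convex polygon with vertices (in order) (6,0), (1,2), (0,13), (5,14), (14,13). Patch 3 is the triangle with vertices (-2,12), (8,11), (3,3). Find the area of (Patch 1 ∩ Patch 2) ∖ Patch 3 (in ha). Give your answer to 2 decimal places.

|Patch 1 ∩ Patch 2| = 39.5227.
|(Patch 1 ∩ Patch 2) ∩ Patch 3| = 9.4333.
|(Patch 1 ∩ Patch 2) ∖ Patch 3| = 39.5227 − 9.4333 = 30.09.

30.09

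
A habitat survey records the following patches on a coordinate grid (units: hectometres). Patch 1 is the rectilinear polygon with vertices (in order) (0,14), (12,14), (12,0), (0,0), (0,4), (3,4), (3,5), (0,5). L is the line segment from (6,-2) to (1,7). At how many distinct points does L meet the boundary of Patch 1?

3

The segment meets the boundary at (2.111,5), (2.667,4), (4.889,0).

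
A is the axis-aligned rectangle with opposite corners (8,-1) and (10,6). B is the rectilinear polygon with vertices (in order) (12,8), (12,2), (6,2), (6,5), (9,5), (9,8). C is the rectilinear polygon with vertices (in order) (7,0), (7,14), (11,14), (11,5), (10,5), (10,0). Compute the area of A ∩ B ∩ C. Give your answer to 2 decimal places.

The intersection is the polygon with vertices (10,5), (10,2), (8,2), (8,5), (9,5), (9,6), (10,6).
By the shoelace formula its area is 7.00.

7.00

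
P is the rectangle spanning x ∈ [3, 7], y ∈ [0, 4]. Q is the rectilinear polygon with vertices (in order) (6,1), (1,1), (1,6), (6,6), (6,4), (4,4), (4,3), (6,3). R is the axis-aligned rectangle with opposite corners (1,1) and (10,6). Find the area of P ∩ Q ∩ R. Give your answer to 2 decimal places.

7.00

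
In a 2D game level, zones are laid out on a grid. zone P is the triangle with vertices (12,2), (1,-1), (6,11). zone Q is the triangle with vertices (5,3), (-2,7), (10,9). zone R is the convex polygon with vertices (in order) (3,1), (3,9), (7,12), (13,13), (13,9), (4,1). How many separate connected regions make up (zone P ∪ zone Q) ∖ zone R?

2

(zone P ∪ zone Q) ∖ zone R splits into 2 disjoint pieces (area 26.9279, area 9.2262).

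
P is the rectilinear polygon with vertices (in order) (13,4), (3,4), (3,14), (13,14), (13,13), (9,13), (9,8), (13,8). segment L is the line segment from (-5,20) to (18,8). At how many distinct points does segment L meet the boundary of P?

The segment meets the boundary at (9,12.696), (6.5,14).

2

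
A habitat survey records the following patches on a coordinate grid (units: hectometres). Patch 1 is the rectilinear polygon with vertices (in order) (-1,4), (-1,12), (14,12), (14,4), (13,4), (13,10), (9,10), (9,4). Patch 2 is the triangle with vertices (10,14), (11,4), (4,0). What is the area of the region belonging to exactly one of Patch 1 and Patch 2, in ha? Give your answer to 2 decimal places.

102.66

|Patch 1| = 96, |Patch 2| = 37, |Patch 1∩Patch 2| = 15.1714.
|Patch 1 △ Patch 2| = |Patch 1| + |Patch 2| − 2·|Patch 1∩Patch 2| = 96 + 37 − 30.3429 = 102.66.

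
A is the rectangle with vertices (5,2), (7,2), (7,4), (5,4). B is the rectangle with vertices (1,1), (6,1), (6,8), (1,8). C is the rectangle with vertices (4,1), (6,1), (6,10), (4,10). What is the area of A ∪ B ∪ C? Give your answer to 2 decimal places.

41.00

By inclusion–exclusion:
Individual areas: |A| = 4, |B| = 35, |C| = 18.
|A∩B|: x∈[5,6], y∈[2,4] → 1·2 = 2.
|A∩C|: x∈[5,6], y∈[2,4] → 1·2 = 2.
|B∩C|: x∈[4,6], y∈[1,8] → 2·7 = 14.
|A∩B∩C| = 2.
|A ∪ B ∪ C| = 57 − 18 + 2 = 41.00.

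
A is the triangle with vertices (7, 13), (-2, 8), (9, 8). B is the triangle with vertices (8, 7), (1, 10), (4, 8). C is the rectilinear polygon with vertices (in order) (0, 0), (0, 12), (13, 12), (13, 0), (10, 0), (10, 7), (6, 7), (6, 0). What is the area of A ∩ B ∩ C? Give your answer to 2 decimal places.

1.66

The intersection is the polygon with vertices (5.667,8), (4,8), (1.273,9.818), (1.339,9.855).
By the shoelace formula its area is 1.66.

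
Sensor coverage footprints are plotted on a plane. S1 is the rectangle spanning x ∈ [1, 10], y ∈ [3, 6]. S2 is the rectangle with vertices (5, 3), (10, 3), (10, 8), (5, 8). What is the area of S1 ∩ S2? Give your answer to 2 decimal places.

|S1∩S2|: x∈[5,10], y∈[3,6] → 5·3 = 15.

15.00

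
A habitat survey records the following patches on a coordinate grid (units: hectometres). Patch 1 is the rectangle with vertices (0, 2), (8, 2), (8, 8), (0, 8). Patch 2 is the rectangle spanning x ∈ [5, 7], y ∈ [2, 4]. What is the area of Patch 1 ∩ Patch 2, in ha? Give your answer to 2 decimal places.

4.00

|Patch 1∩Patch 2|: x∈[5,7], y∈[2,4] → 2·2 = 4.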